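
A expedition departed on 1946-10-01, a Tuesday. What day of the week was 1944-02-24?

Count forward from the earlier date (February 24, 1944) to the later (October 1, 1946):
February 24, 1944 → February 24, 1945: 366 days (1944 is a leap year).
February 24, 1945 → February 24, 1946: 365 days.
February 1946: 28 − 24 = 4 days remain (1946 is not a leap year, so February has 28 days).
Then March (31), April (30), May (31), June (30), July (31), August (31), September (30): 31 + 30 + 31 + 30 + 31 + 31 + 30 = 214 days.
October 1, 1946: 1 day.
Residual: 219 days.
Total: 950 days.
950 mod 7 = 5, so 5 days before Tuesday is Thursday.

Thursday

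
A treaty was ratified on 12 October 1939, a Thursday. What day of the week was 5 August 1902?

Tuesday

Count forward from the earlier date (August 5, 1902) to the later (October 12, 1939):
From August 5, 1902 to August 5, 1939: 37 years, of which 9 contain a Feb 29 — 28×365 + 9×366 = 13514 days.
August 1939: 31 − 5 = 26 days remain.
Then September (30): 30 days.
October 1–12, 1939: 12 days.
Residual: 68 days.
Total: 13582 days.
13582 mod 7 = 2, so 2 days before Thursday is Tuesday.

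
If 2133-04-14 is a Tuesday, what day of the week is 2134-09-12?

April 14, 2133 → April 14, 2134: 365 days.
April 2134: 30 − 14 = 16 days remain.
Then May (31), June (30), July (31), August (31): 31 + 30 + 31 + 31 = 123 days.
September 1–12, 2134: 12 days.
Residual: 151 days.
Total: 516 days.
516 mod 7 = 5, so 5 days after Tuesday is Sunday.

Sunday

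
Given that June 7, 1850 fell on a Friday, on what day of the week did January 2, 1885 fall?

Friday

Day-of-year of June 7, 1850: 158.
Day-of-year of January 2, 1885: 2.
1850 has 365 days, so 365 − 158 = 207 days remain in 1850.
Full years 1851–1884: 25 common + 9 leap = 25×365 + 9×366 = 12419 days.
Total: 207 + 12419 + 2 = 12628 days.
12628 is a multiple of 7, so January 2, 1885 falls on the same weekday: Friday.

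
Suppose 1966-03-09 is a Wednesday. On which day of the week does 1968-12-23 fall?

Monday

Day-of-year of March 9, 1966: 68.
Day-of-year of December 23, 1968: 358.
1966 has 365 days, so 365 − 68 = 297 days remain in 1966.
Full years: 1967: 365. Sum = 365.
Total: 297 + 365 + 358 = 1020 days.
1020 mod 7 = 5, so 5 days after Wednesday is Monday.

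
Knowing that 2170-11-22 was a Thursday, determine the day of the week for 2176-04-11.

Thursday

Day-of-year of November 22, 2170: 326.
Day-of-year of April 11, 2176: 102.
2170 has 365 days, so 365 − 326 = 39 days remain in 2170.
Full years: 2171: 365; 2172: 366; 2173: 365; 2174: 365; 2175: 365. Sum = 1826.
Total: 39 + 1826 + 102 = 1967 days.
1967 is a multiple of 7, so 2176-04-11 falls on the same weekday: Thursday.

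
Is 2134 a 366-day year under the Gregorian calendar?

No

2134 is not a leap year.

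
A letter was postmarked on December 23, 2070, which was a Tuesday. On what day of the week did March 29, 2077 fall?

Monday

Day-of-year of December 23, 2070: 357.
Day-of-year of March 29, 2077: 88.
2070 has 365 days, so 365 − 357 = 8 days remain in 2070.
Full years: 2071: 365; 2072: 366; 2073: 365; 2074: 365; 2075: 365; 2076: 366. Sum = 2192.
Total: 8 + 2192 + 88 = 2288 days.
2288 mod 7 = 6, so 6 days after Tuesday is Monday.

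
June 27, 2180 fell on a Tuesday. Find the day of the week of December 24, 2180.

June 2180: 30 − 27 = 3 days remain.
Then July (31), August (31), September (30), October (31), November (30): 31 + 31 + 30 + 31 + 30 = 153 days.
December 1–24, 2180: 24 days.
Total: 3 + 153 + 24 = 180 days.
180 mod 7 = 5, so 5 days after Tuesday is Sunday.

Sunday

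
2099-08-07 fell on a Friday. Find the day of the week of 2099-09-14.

August 2099: 31 − 7 = 24 days remain.
September 1–14, 2099: 14 days.
Total: 24 + 14 = 38 days.
38 mod 7 = 3, so 3 days after Friday is Monday.

Monday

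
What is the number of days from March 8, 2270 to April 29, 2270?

52

March 2270: 31 − 8 = 23 days remain.
April 1–29, 2270: 29 days.
Total: 23 + 29 = 52 days.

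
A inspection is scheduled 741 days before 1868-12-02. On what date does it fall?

1866-11-22

Count 741 days before December 2, 1868:
Day-of-year of November 22, 1866: 326.
Day-of-year of December 2, 1868: 337.
1866 has 365 days, so 365 − 326 = 39 days remain in 1866.
Full years: 1867: 365. Sum = 365.
Total: 39 + 365 + 337 = 741 days.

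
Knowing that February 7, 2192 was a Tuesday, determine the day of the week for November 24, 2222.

Day-of-year of February 7, 2192: 38.
Day-of-year of November 24, 2222: 328.
2192 has 366 days, so 366 − 38 = 328 days remain in 2192.
Full years 2193–2221: 23 common + 6 leap = 23×365 + 6×366 = 10591 days.
Total: 328 + 10591 + 328 = 11247 days.
11247 mod 7 = 5, so 5 days after Tuesday is Sunday.

Sunday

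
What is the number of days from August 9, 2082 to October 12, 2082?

64

August 2082: 31 − 9 = 22 days remain.
Then September (30): 30 days.
October 1–12, 2082: 12 days.
Total: 22 + 30 + 12 = 64 days.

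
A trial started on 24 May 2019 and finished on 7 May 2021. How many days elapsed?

714

May 24, 2019 → May 24, 2020: 366 days (2020 is a leap year).
May 2020: 31 − 24 = 7 days remain.
Then 11 full months totalling 334 days.
May 1–7, 2021: 7 days.
Residual: 348 days.
Total: 714 days.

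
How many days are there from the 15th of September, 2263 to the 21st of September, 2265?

737

September 15, 2263 → September 15, 2264: 366 days (2264 is a leap year).
September 15, 2264 → September 15, 2265: 365 days.
Within September 2265: 21 − 15 = 6 days.
Total: 737 days.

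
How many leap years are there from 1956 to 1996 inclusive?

Years divisible by 4 in [1956, 1996]: 1956, 1960, 1964, 1968, 1972, 1976, 1980, 1984, 1988, 1992, 1996.
No century exceptions apply. Count: 11.

11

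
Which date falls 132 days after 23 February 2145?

5 July 2145

Count 132 days after February 23, 2145:
February 2145: 28 − 23 = 5 days remain (2145 is not a leap year, so February has 28 days).
Then March (31), April (30), May (31), June (30): 31 + 30 + 31 + 30 = 122 days.
July 1–5, 2145: 5 days.
Total: 5 + 122 + 5 = 132 days.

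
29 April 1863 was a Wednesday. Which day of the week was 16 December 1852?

Count forward from the earlier date (December 16, 1852) to the later (April 29, 1863):
Day-of-year of December 16, 1852: 351.
Day-of-year of April 29, 1863: 119.
1852 has 366 days, so 366 − 351 = 15 days remain in 1852.
Full years 1853–1862: 8 common + 2 leap = 8×365 + 2×366 = 3652 days.
Total: 15 + 3652 + 119 = 3786 days.
3786 mod 7 = 6, so 6 days before Wednesday is Thursday.

Thursday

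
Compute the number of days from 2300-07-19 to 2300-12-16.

150

July 2300: 31 − 19 = 12 days remain.
Then August (31), September (30), October (31), November (30): 31 + 30 + 31 + 30 = 122 days.
December 1–16, 2300: 16 days.
Total: 12 + 122 + 16 = 150 days.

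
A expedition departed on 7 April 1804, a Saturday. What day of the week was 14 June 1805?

Friday

Day-of-year of April 7, 1804: 98.
Day-of-year of June 14, 1805: 165.
1804 has 366 days, so 366 − 98 = 268 days remain in 1804.
Total: 268 + 165 = 433 days.
433 mod 7 = 6, so 6 days after Saturday is Friday.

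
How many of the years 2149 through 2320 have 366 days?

Years divisible by 4: 2152, 2156, …, 2320 — 43 in all.
Of these, 2200, 2300 are divisible by 100 but not 400, so not leap.
Leap years: 43 − 2 = 41.

41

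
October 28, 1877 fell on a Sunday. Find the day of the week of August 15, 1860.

Count forward from the earlier date (August 15, 1860) to the later (October 28, 1877):
From August 15, 1860 to August 15, 1877: 17 years, of which 4 contain a Feb 29 — 13×365 + 4×366 = 6209 days.
August 1877: 31 − 15 = 16 days remain.
Then September (30): 30 days.
October 1–28, 1877: 28 days.
Residual: 74 days.
Total: 6283 days.
6283 mod 7 = 4, so 4 days before Sunday is Wednesday.

Wednesday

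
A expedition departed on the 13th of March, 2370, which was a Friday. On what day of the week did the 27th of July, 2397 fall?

Sunday

Day-of-year of March 13, 2370: 72.
Day-of-year of July 27, 2397: 208.
2370 has 365 days, so 365 − 72 = 293 days remain in 2370.
Full years 2371–2396: 19 common + 7 leap = 19×365 + 7×366 = 9497 days.
Total: 293 + 9497 + 208 = 9998 days.
9998 mod 7 = 2, so 2 days after Friday is Sunday.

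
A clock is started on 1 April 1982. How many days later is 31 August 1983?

517

Day-of-year of April 1, 1982: 91.
Day-of-year of August 31, 1983: 243.
1982 has 365 days, so 365 − 91 = 274 days remain in 1982.
Total: 274 + 243 = 517 days.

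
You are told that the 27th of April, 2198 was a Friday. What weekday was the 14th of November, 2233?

From April 27, 2198 to April 27, 2233: 35 years, of which 8 contain a Feb 29 — 27×365 + 8×366 = 12783 days.
(2200 is not a leap year (divisible by 100 but not 400).)
April 2233: 30 − 27 = 3 days remain.
Then May (31), June (30), July (31), August (31), September (30), October (31): 31 + 30 + 31 + 31 + 30 + 31 = 184 days.
November 1–14, 2233: 14 days.
Residual: 201 days.
Total: 12984 days.
12984 mod 7 = 6, so 6 days after Friday is Thursday.

Thursday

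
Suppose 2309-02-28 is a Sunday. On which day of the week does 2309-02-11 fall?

Thursday

Count forward from the earlier date (February 11, 2309) to the later (February 28, 2309):
Within February 2309: 28 − 11 = 17 days.
17 mod 7 = 3, so 3 days before Sunday is Thursday.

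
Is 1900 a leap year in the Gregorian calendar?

1900 is not a leap year (divisible by 100 but not 400).

No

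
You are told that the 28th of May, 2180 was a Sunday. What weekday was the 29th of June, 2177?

Count forward from the earlier date (June 29, 2177) to the later (May 28, 2180):
Day-of-year of June 29, 2177: 180.
Day-of-year of May 28, 2180: 149.
2177 has 365 days, so 365 − 180 = 185 days remain in 2177.
Full years: 2178: 365; 2179: 365. Sum = 730.
Total: 185 + 730 + 149 = 1064 days.
1064 is a multiple of 7, so the 29th of June, 2177 falls on the same weekday: Sunday.

Sunday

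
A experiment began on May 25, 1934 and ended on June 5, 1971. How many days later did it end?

13525

Day-of-year of May 25, 1934: 145.
Day-of-year of June 5, 1971: 156.
1934 has 365 days, so 365 − 145 = 220 days remain in 1934.
Full years 1935–1970: 27 common + 9 leap = 27×365 + 9×366 = 13149 days.
Total: 220 + 13149 + 156 = 13525 days.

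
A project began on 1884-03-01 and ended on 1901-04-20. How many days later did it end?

6258

From March 1, 1884 to March 1, 1901: 17 years, of which 3 contain a Feb 29 — 14×365 + 3×366 = 6208 days.
(1900 is not a leap year (divisible by 100 but not 400).)
March 1901: 31 − 1 = 30 days remain.
April 1–20, 1901: 20 days.
Residual: 50 days.
Total: 6258 days.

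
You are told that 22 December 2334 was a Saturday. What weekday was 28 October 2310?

Count forward from the earlier date (October 28, 2310) to the later (December 22, 2334):
From October 28, 2310 to October 28, 2334: 24 years, of which 6 contain a Feb 29 — 18×365 + 6×366 = 8766 days.
October 2334: 31 − 28 = 3 days remain.
Then November (30): 30 days.
December 1–22, 2334: 22 days.
Residual: 55 days.
Total: 8821 days.
8821 mod 7 = 1, so 1 day before Saturday is Friday.

Friday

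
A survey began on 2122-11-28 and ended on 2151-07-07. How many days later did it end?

From November 28, 2122 to November 28, 2150: 28 years, of which 7 contain a Feb 29 — 21×365 + 7×366 = 10227 days.
November 2150: 30 − 28 = 2 days remain.
Then December (31), January (31), February 2151 (28), March (31), April (30), May (31), June (30): 31 + 31 + 28 + 31 + 30 + 31 + 30 = 212 days.
July 1–7, 2151: 7 days.
Residual: 221 days.
Total: 10448 days.

10448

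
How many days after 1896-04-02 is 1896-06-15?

74

April 1896: 30 − 2 = 28 days remain.
Then May (31): 31 days.
June 1–15, 1896: 15 days.
Total: 28 + 31 + 15 = 74 days.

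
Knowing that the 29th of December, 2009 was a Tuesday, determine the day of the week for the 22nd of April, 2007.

Sunday

Count forward from the earlier date (April 22, 2007) to the later (December 29, 2009):
April 22, 2007 → April 22, 2008: 366 days (2008 is a leap year).
April 22, 2008 → April 22, 2009: 365 days.
April 2009: 30 − 22 = 8 days remain.
Then May (31), June (30), July (31), August (31), September (30), October (31), November (30): 31 + 30 + 31 + 31 + 30 + 31 + 30 = 214 days.
December 1–29, 2009: 29 days.
Residual: 251 days.
Total: 982 days.
982 mod 7 = 2, so 2 days before Tuesday is Sunday.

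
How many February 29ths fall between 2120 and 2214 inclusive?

23

Years divisible by 4: 2120, 2124, …, 2212 — 24 in all.
Of these, 2200 is divisible by 100 but not 400, so not leap.
Leap years: 24 − 1 = 23.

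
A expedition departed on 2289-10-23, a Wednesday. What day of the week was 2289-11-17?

October 2289: 31 − 23 = 8 days remain.
November 1–17, 2289: 17 days.
Total: 8 + 17 = 25 days.
25 mod 7 = 4, so 4 days after Wednesday is Sunday.

Sunday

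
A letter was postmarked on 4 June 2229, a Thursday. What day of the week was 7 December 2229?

Monday

June 2229: 30 − 4 = 26 days remain.
Then July (31), August (31), September (30), October (31), November (30): 31 + 31 + 30 + 31 + 30 = 153 days.
December 1–7, 2229: 7 days.
Total: 26 + 153 + 7 = 186 days.
186 mod 7 = 4, so 4 days after Thursday is Monday.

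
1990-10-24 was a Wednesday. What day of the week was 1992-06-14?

Sunday

October 24, 1990 → October 24, 1991: 365 days.
October 1991: 31 − 24 = 7 days remain.
Then November (30), December (31), January (31), February 1992 (29), March (31), April (30), May (31): 30 + 31 + 31 + 29 + 31 + 30 + 31 = 213 days.
June 1–14, 1992: 14 days.
Residual: 234 days.
Total: 599 days.
599 mod 7 = 4, so 4 days after Wednesday is Sunday.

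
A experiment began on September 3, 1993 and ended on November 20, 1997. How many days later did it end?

1539

September 3, 1993 → September 3, 1994: 365 days.
September 3, 1994 → September 3, 1995: 365 days.
September 3, 1995 → September 3, 1996: 366 days (1996 is a leap year).
September 3, 1996 → September 3, 1997: 365 days.
September 1997: 30 − 3 = 27 days remain.
Then October (31): 31 days.
November 1–20, 1997: 20 days.
Residual: 78 days.
Total: 1539 days.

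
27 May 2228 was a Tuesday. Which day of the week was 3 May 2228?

Count forward from the earlier date (May 3, 2228) to the later (May 27, 2228):
Within May 2228: 27 − 3 = 24 days.
24 mod 7 = 3, so 3 days before Tuesday is Saturday.

Saturday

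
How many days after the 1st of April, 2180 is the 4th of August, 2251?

From April 1, 2180 to April 1, 2251: 71 years, of which 16 contain a Feb 29 — 55×365 + 16×366 = 25931 days.
(2200 is not a leap year (divisible by 100 but not 400).)
April 2251: 30 − 1 = 29 days remain.
Then May (31), June (30), July (31): 31 + 30 + 31 = 92 days.
August 1–4, 2251: 4 days.
Residual: 125 days.
Total: 26056 days.

26056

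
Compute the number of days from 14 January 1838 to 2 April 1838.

January 1838: 31 − 14 = 17 days remain.
Then February 1838 (28), March (31): 28 + 31 = 59 days.
April 1–2, 1838: 2 days.
Total: 17 + 59 + 2 = 78 days.

78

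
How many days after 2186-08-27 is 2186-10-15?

August 2186: 31 − 27 = 4 days remain.
Then September (30): 30 days.
October 1–15, 2186: 15 days.
Total: 4 + 30 + 15 = 49 days.

49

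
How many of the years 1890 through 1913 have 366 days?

5

Years divisible by 4 in [1890, 1913]: 1892, 1896, 1900, 1904, 1908, 1912.
Of these, 1900 is divisible by 100 but not 400, so not leap.
Leap years: 6 − 1 = 5.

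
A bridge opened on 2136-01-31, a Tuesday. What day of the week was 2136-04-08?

January 2136: 31 − 31 = 0 days remain.
Then February 2136 (29), March (31): 29 + 31 = 60 days.
April 1–8, 2136: 8 days.
Total: 0 + 60 + 8 = 68 days.
68 mod 7 = 5, so 5 days after Tuesday is Sunday.

Sunday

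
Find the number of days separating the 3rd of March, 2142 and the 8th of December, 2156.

5394

From March 3, 2142 to March 3, 2156: 14 years, of which 4 contain a Feb 29 — 10×365 + 4×366 = 5114 days.
March 2156: 31 − 3 = 28 days remain.
Then April (30), May (31), June (30), July (31), August (31), September (30), October (31), November (30): 30 + 31 + 30 + 31 + 31 + 30 + 31 + 30 = 244 days.
December 1–8, 2156: 8 days.
Residual: 280 days.
Total: 5394 days.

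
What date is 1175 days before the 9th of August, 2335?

the 21st of May, 2332

Count 1175 days before August 9, 2335:
May 21, 2332 → May 21, 2333: 365 days.
May 21, 2333 → May 21, 2334: 365 days.
May 21, 2334 → May 21, 2335: 365 days.
May 2335: 31 − 21 = 10 days remain.
Then June (30), July (31): 30 + 31 = 61 days.
August 1–9, 2335: 9 days.
Residual: 80 days.
Total: 1175 days.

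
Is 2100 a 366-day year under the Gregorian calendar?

No

2100 is not a leap year (divisible by 100 but not 400).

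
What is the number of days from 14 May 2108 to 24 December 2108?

May 2108: 31 − 14 = 17 days remain.
Then June (30), July (31), August (31), September (30), October (31), November (30): 30 + 31 + 31 + 30 + 31 + 30 = 183 days.
December 1–24, 2108: 24 days.
Total: 17 + 183 + 24 = 224 days.

224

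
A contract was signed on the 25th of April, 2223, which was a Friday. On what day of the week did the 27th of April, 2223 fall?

Within April 2223: 27 − 25 = 2 days.
2 mod 7 = 2, so 2 days after Friday is Sunday.

Sunday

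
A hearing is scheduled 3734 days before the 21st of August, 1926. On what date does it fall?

the 31st of May, 1916

Count 3734 days before August 21, 1926:
From May 31, 1916 to May 31, 1926: 10 years, of which 2 contain a Feb 29 — 8×365 + 2×366 = 3652 days.
May 1926: 31 − 31 = 0 days remain.
Then June (30), July (31): 30 + 31 = 61 days.
August 1–21, 1926: 21 days.
Residual: 82 days.
Total: 3734 days.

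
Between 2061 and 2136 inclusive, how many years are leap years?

18

Years divisible by 4: 2064, 2068, …, 2136 — 19 in all.
Of these, 2100 is divisible by 100 but not 400, so not leap.
Leap years: 19 − 1 = 18.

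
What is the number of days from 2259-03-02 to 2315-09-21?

From March 2, 2259 to March 2, 2315: 56 years, of which 13 contain a Feb 29 — 43×365 + 13×366 = 20453 days.
(2300 is not a leap year (divisible by 100 but not 400).)
March 2315: 31 − 2 = 29 days remain.
Then April (30), May (31), June (30), July (31), August (31): 30 + 31 + 30 + 31 + 31 = 153 days.
September 1–21, 2315: 21 days.
Residual: 203 days.
Total: 20656 days.

20656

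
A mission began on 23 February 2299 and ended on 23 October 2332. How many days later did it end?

12295

Day-of-year of February 23, 2299: 54.
Day-of-year of October 23, 2332: 297.
2299 has 365 days, so 365 − 54 = 311 days remain in 2299.
Full years 2300–2331: 25 common + 7 leap = 25×365 + 7×366 = 11687 days.
Total: 311 + 11687 + 297 = 12295 days.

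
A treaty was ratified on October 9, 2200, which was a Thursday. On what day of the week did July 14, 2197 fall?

Count forward from the earlier date (July 14, 2197) to the later (October 9, 2200):
July 14, 2197 → July 14, 2198: 365 days.
July 14, 2198 → July 14, 2199: 365 days.
July 14, 2199 → July 14, 2200: 365 days (2200 is not a leap year (divisible by 100 but not 400)).
July 2200: 31 − 14 = 17 days remain.
Then August (31), September (30): 31 + 30 = 61 days.
October 1–9, 2200: 9 days.
Residual: 87 days.
Total: 1182 days.
1182 mod 7 = 6, so 6 days before Thursday is Friday.

Friday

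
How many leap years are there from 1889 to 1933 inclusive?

10

Years divisible by 4 in [1889, 1933]: 1892, 1896, 1900, 1904, 1908, 1912, 1916, 1920, 1924, 1928, 1932.
Of these, 1900 is divisible by 100 but not 400, so not leap.
Leap years: 11 − 1 = 10.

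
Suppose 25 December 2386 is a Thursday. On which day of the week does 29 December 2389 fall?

Friday

December 25, 2386 → December 25, 2387: 365 days.
December 25, 2387 → December 25, 2388: 366 days (2388 is a leap year).
December 25, 2388 → December 25, 2389: 365 days.
Within December 2389: 29 − 25 = 4 days.
Total: 1100 days.
1100 mod 7 = 1, so 1 day after Thursday is Friday.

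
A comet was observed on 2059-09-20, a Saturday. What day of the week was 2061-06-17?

Friday

September 2059: 30 − 20 = 10 days remain.
Then 20 full months totalling 609 days.
June 1–17, 2061: 17 days.
Total: 10 + 609 + 17 = 636 days.
636 mod 7 = 6, so 6 days after Saturday is Friday.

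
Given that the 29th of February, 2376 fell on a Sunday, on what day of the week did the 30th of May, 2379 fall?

Wednesday

Day-of-year of February 29, 2376: 60.
Day-of-year of May 30, 2379: 150.
2376 has 366 days, so 366 − 60 = 306 days remain in 2376.
Full years: 2377: 365; 2378: 365. Sum = 730.
Total: 306 + 730 + 150 = 1186 days.
1186 mod 7 = 3, so 3 days after Sunday is Wednesday.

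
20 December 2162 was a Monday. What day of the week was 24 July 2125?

Count forward from the earlier date (July 24, 2125) to the later (December 20, 2162):
From July 24, 2125 to July 24, 2162: 37 years, of which 9 contain a Feb 29 — 28×365 + 9×366 = 13514 days.
July 2162: 31 − 24 = 7 days remain.
Then August (31), September (30), October (31), November (30): 31 + 30 + 31 + 30 = 122 days.
December 1–20, 2162: 20 days.
Residual: 149 days.
Total: 13663 days.
13663 mod 7 = 6, so 6 days before Monday is Tuesday.

Tuesday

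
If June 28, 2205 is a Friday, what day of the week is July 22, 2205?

June 2205: 30 − 28 = 2 days remain.
July 1–22, 2205: 22 days.
Total: 2 + 22 = 24 days.
24 mod 7 = 3, so 3 days after Friday is Monday.

Monday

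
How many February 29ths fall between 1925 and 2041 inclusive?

Years divisible by 4: 1928, 1932, …, 2040 — 29 in all.
2000 is divisible by 400, so still leap.
No century exceptions apply. Count: 29.

29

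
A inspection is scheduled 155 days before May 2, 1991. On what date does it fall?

November 28, 1990

Count 155 days before May 2, 1991:
November 1990: 30 − 28 = 2 days remain.
Then December (31), January (31), February 1991 (28), March (31), April (30): 31 + 31 + 28 + 31 + 30 = 151 days.
May 1–2, 1991: 2 days.
Residual: 155 days.
Total: 155 days.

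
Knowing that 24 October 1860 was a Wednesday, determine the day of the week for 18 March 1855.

Count forward from the earlier date (March 18, 1855) to the later (October 24, 1860):
March 18, 1855 → March 18, 1856: 366 days (1856 is a leap year).
March 18, 1856 → March 18, 1857: 365 days.
March 18, 1857 → March 18, 1858: 365 days.
March 18, 1858 → March 18, 1859: 365 days.
March 18, 1859 → March 18, 1860: 366 days (1860 is a leap year).
March 1860: 31 − 18 = 13 days remain.
Then April (30), May (31), June (30), July (31), August (31), September (30): 30 + 31 + 30 + 31 + 31 + 30 = 183 days.
October 1–24, 1860: 24 days.
Residual: 220 days.
Total: 2047 days.
2047 mod 7 = 3, so 3 days before Wednesday is Sunday.

Sunday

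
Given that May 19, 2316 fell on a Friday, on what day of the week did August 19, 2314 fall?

Wednesday

Count forward from the earlier date (August 19, 2314) to the later (May 19, 2316):
August 19, 2314 → August 19, 2315: 365 days.
August 2315: 31 − 19 = 12 days remain.
Then September (30), October (31), November (30), December (31), January (31), February 2316 (29), March (31), April (30): 30 + 31 + 30 + 31 + 31 + 29 + 31 + 30 = 243 days.
May 1–19, 2316: 19 days.
Residual: 274 days.
Total: 639 days.
639 mod 7 = 2, so 2 days before Friday is Wednesday.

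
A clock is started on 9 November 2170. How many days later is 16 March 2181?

3780

From November 9, 2170 to November 9, 2180: 10 years, of which 3 contain a Feb 29 — 7×365 + 3×366 = 3653 days.
November 2180: 30 − 9 = 21 days remain.
Then December (31), January (31), February 2181 (28): 31 + 31 + 28 = 90 days.
March 1–16, 2181: 16 days.
Residual: 127 days.
Total: 3780 days.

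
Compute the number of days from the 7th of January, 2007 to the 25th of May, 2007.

138

January 2007: 31 − 7 = 24 days remain.
Then February 2007 (28), March (31), April (30): 28 + 31 + 30 = 89 days.
May 1–25, 2007: 25 days.
Total: 24 + 89 + 25 = 138 days.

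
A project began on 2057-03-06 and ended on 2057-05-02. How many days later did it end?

March 2057: 31 − 6 = 25 days remain.
Then April (30): 30 days.
May 1–2, 2057: 2 days.
Total: 25 + 30 + 2 = 57 days.

57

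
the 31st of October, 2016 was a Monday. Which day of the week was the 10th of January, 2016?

Sunday

Count forward from the earlier date (January 10, 2016) to the later (October 31, 2016):
January 2016: 31 − 10 = 21 days remain.
Then February 2016 (29), March (31), April (30), May (31), June (30), July (31), August (31), September (30): 29 + 31 + 30 + 31 + 30 + 31 + 31 + 30 = 243 days.
October 1–31, 2016: 31 days.
Total: 21 + 243 + 31 = 295 days.
295 mod 7 = 1, so 1 day before Monday is Sunday.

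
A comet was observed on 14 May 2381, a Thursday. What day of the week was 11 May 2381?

Monday

Count forward from the earlier date (May 11, 2381) to the later (May 14, 2381):
Within May 2381: 14 − 11 = 3 days.
3 mod 7 = 3, so 3 days before Thursday is Monday.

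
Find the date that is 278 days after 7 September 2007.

11 June 2008

Count 278 days after September 7, 2007:
September 2007: 30 − 7 = 23 days remain.
Then October (31), November (30), December (31), January (31), February 2008 (29), March (31), April (30), May (31): 31 + 30 + 31 + 31 + 29 + 31 + 30 + 31 = 244 days.
June 1–11, 2008: 11 days.
Residual: 278 days.
Total: 278 days.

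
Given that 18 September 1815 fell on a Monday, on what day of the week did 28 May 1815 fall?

Sunday

Count forward from the earlier date (May 28, 1815) to the later (September 18, 1815):
May 1815: 31 − 28 = 3 days remain.
Then June (30), July (31), August (31): 30 + 31 + 31 = 92 days.
September 1–18, 1815: 18 days.
Total: 3 + 92 + 18 = 113 days.
113 mod 7 = 1, so 1 day before Monday is Sunday.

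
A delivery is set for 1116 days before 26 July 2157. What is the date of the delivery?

6 July 2154

Count 1116 days before July 26, 2157:
Day-of-year of July 6, 2154: 187.
Day-of-year of July 26, 2157: 207.
2154 has 365 days, so 365 − 187 = 178 days remain in 2154.
Full years: 2155: 365; 2156: 366. Sum = 731.
Total: 178 + 731 + 207 = 1116 days.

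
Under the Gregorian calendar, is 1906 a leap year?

No

1906 is not a leap year.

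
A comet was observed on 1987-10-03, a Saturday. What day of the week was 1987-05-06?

Wednesday

Count forward from the earlier date (May 6, 1987) to the later (October 3, 1987):
May 1987: 31 − 6 = 25 days remain.
Then June (30), July (31), August (31), September (30): 30 + 31 + 31 + 30 = 122 days.
October 1–3, 1987: 3 days.
Total: 25 + 122 + 3 = 150 days.
150 mod 7 = 3, so 3 days before Saturday is Wednesday.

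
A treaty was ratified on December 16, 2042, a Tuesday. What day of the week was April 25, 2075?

Thursday

From December 16, 2042 to December 16, 2074: 32 years, of which 8 contain a Feb 29 — 24×365 + 8×366 = 11688 days.
December 2074: 31 − 16 = 15 days remain.
Then January (31), February 2075 (28), March (31): 31 + 28 + 31 = 90 days.
April 1–25, 2075: 25 days.
Residual: 130 days.
Total: 11818 days.
11818 mod 7 = 2, so 2 days after Tuesday is Thursday.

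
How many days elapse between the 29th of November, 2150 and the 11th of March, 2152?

468

November 2150: 30 − 29 = 1 day remains.
Then 15 full months totalling 456 days.
March 1–11, 2152: 11 days.
Total: 1 + 456 + 11 = 468 days.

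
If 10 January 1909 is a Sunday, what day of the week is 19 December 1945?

Wednesday

Day-of-year of January 10, 1909: 10.
Day-of-year of December 19, 1945: 353.
1909 has 365 days, so 365 − 10 = 355 days remain in 1909.
Full years 1910–1944: 26 common + 9 leap = 26×365 + 9×366 = 12784 days.
Total: 355 + 12784 + 353 = 13492 days.
13492 mod 7 = 3, so 3 days after Sunday is Wednesday.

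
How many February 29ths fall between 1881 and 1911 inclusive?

Years divisible by 4 in [1881, 1911]: 1884, 1888, 1892, 1896, 1900, 1904, 1908.
Of these, 1900 is divisible by 100 but not 400, so not leap.
Leap years: 7 − 1 = 6.

6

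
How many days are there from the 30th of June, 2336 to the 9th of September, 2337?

June 2336: 30 − 30 = 0 days remain.
Then 14 full months totalling 427 days.
September 1–9, 2337: 9 days.
Total: 0 + 427 + 9 = 436 days.

436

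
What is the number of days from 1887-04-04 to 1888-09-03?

518

April 4, 1887 → April 4, 1888: 366 days (1888 is a leap year).
April 1888: 30 − 4 = 26 days remain.
Then May (31), June (30), July (31), August (31): 31 + 30 + 31 + 31 = 123 days.
September 1–3, 1888: 3 days.
Residual: 152 days.
Total: 518 days.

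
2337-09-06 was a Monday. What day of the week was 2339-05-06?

September 6, 2337 → September 6, 2338: 365 days.
September 2338: 30 − 6 = 24 days remain.
Then October (31), November (30), December (31), January (31), February 2339 (28), March (31), April (30): 31 + 30 + 31 + 31 + 28 + 31 + 30 = 212 days.
May 1–6, 2339: 6 days.
Residual: 242 days.
Total: 607 days.
607 mod 7 = 5, so 5 days after Monday is Saturday.

Saturday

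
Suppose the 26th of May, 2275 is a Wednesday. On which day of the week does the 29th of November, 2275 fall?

Monday

May 2275: 31 − 26 = 5 days remain.
Then June (30), July (31), August (31), September (30), October (31): 30 + 31 + 31 + 30 + 31 = 153 days.
November 1–29, 2275: 29 days.
Total: 5 + 153 + 29 = 187 days.
187 mod 7 = 5, so 5 days after Wednesday is Monday.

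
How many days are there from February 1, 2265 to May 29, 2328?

23127

Day-of-year of February 1, 2265: 32.
Day-of-year of May 29, 2328: 150.
2265 has 365 days, so 365 − 32 = 333 days remain in 2265.
Full years 2266–2327: 48 common + 14 leap = 48×365 + 14×366 = 22644 days.
Total: 333 + 22644 + 150 = 23127 days.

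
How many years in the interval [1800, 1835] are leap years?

Years divisible by 4 in [1800, 1835]: 1800, 1804, 1808, 1812, 1816, 1820, 1824, 1828, 1832.
Of these, 1800 is divisible by 100 but not 400, so not leap.
Leap years: 9 − 1 = 8.

8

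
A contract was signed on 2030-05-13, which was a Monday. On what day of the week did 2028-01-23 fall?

Count forward from the earlier date (January 23, 2028) to the later (May 13, 2030):
Day-of-year of January 23, 2028: 23.
Day-of-year of May 13, 2030: 133.
2028 has 366 days, so 366 − 23 = 343 days remain in 2028.
Full years: 2029: 365. Sum = 365.
Total: 343 + 365 + 133 = 841 days.
841 mod 7 = 1, so 1 day before Monday is Sunday.

Sunday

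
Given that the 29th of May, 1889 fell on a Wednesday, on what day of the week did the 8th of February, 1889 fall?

Friday

Count forward from the earlier date (February 8, 1889) to the later (May 29, 1889):
February 1889: 28 − 8 = 20 days remain (1889 is not a leap year, so February has 28 days).
Then March (31), April (30): 31 + 30 = 61 days.
May 1–29, 1889: 29 days.
Total: 20 + 61 + 29 = 110 days.
110 mod 7 = 5, so 5 days before Wednesday is Friday.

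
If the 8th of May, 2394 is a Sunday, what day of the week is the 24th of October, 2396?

Thursday

May 2394: 31 − 8 = 23 days remain.
Then 28 full months totalling 853 days.
October 1–24, 2396: 24 days.
Total: 23 + 853 + 24 = 900 days.
900 mod 7 = 4, so 4 days after Sunday is Thursday.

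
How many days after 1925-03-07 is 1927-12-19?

Day-of-year of March 7, 1925: 66.
Day-of-year of December 19, 1927: 353.
1925 has 365 days, so 365 − 66 = 299 days remain in 1925.
Full years: 1926: 365. Sum = 365.
Total: 299 + 365 + 353 = 1017 days.

1017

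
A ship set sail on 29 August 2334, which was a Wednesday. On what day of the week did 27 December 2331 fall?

Count forward from the earlier date (December 27, 2331) to the later (August 29, 2334):
December 27, 2331 → December 27, 2332: 366 days (2332 is a leap year).
December 27, 2332 → December 27, 2333: 365 days.
December 2333: 31 − 27 = 4 days remain.
Then January (31), February 2334 (28), March (31), April (30), May (31), June (30), July (31): 31 + 28 + 31 + 30 + 31 + 30 + 31 = 212 days.
August 1–29, 2334: 29 days.
Residual: 245 days.
Total: 976 days.
976 mod 7 = 3, so 3 days before Wednesday is Sunday.

Sunday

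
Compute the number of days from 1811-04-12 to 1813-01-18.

647

April 12, 1811 → April 12, 1812: 366 days (1812 is a leap year).
April 1812: 30 − 12 = 18 days remain.
Then May (31), June (30), July (31), August (31), September (30), October (31), November (30), December (31): 31 + 30 + 31 + 31 + 30 + 31 + 30 + 31 = 245 days.
January 1–18, 1813: 18 days.
Residual: 281 days.
Total: 647 days.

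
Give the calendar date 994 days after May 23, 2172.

February 11, 2175

Count 994 days after May 23, 2172:
Day-of-year of May 23, 2172: 144.
Day-of-year of February 11, 2175: 42.
2172 has 366 days, so 366 − 144 = 222 days remain in 2172.
Full years: 2173: 365; 2174: 365. Sum = 730.
Total: 222 + 730 + 42 = 994 days.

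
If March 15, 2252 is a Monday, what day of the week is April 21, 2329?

From March 15, 2252 to March 15, 2329: 77 years, of which 18 contain a Feb 29 — 59×365 + 18×366 = 28123 days.
(2300 is not a leap year (divisible by 100 but not 400).)
March 2329: 31 − 15 = 16 days remain.
April 1–21, 2329: 21 days.
Residual: 37 days.
Total: 28160 days.
28160 mod 7 = 6, so 6 days after Monday is Sunday.

Sunday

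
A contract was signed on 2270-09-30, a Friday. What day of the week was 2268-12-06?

Sunday

Count forward from the earlier date (December 6, 2268) to the later (September 30, 2270):
December 2268: 31 − 6 = 25 days remain.
Then 20 full months totalling 608 days.
September 1–30, 2270: 30 days.
Total: 25 + 608 + 30 = 663 days.
663 mod 7 = 5, so 5 days before Friday is Sunday.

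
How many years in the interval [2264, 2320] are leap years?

Years divisible by 4: 2264, 2268, …, 2320 — 15 in all.
Of these, 2300 is divisible by 100 but not 400, so not leap.
Leap years: 15 − 1 = 14.

14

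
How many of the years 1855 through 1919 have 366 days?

Years divisible by 4: 1856, 1860, …, 1916 — 16 in all.
Of these, 1900 is divisible by 100 but not 400, so not leap.
Leap years: 16 − 1 = 15.

15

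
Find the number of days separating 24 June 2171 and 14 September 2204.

12135

From June 24, 2171 to June 24, 2204: 33 years, of which 8 contain a Feb 29 — 25×365 + 8×366 = 12053 days.
(2200 is not a leap year (divisible by 100 but not 400).)
June 2204: 30 − 24 = 6 days remain.
Then July (31), August (31): 31 + 31 = 62 days.
September 1–14, 2204: 14 days.
Residual: 82 days.
Total: 12135 days.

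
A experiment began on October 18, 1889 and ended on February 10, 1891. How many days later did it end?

480

October 18, 1889 → October 18, 1890: 365 days.
October 1890: 31 − 18 = 13 days remain.
Then November (30), December (31), January (31): 30 + 31 + 31 = 92 days.
February 1–10, 1891: 10 days (1891 is not a leap year).
Residual: 115 days.
Total: 480 days.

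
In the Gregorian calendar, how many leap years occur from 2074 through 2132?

Years divisible by 4: 2076, 2080, …, 2132 — 15 in all.
Of these, 2100 is divisible by 100 but not 400, so not leap.
Leap years: 15 − 1 = 14.

14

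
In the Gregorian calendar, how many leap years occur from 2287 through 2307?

4

Years divisible by 4 in [2287, 2307]: 2288, 2292, 2296, 2300, 2304.
Of these, 2300 is divisible by 100 but not 400, so not leap.
Leap years: 5 − 1 = 4.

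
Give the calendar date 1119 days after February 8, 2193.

March 3, 2196

Count 1119 days after February 8, 2193:
Day-of-year of February 8, 2193: 39.
Day-of-year of March 3, 2196: 63.
2193 has 365 days, so 365 − 39 = 326 days remain in 2193.
Full years: 2194: 365; 2195: 365. Sum = 730.
Total: 326 + 730 + 63 = 1119 days.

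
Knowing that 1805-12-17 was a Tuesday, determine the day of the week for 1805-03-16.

Saturday

Count forward from the earlier date (March 16, 1805) to the later (December 17, 1805):
March 1805: 31 − 16 = 15 days remain.
Then April (30), May (31), June (30), July (31), August (31), September (30), October (31), November (30): 30 + 31 + 30 + 31 + 31 + 30 + 31 + 30 = 244 days.
December 1–17, 1805: 17 days.
Total: 15 + 244 + 17 = 276 days.
276 mod 7 = 3, so 3 days before Tuesday is Saturday.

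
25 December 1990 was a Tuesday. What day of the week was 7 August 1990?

Tuesday

Count forward from the earlier date (August 7, 1990) to the later (December 25, 1990):
August 1990: 31 − 7 = 24 days remain.
Then September (30), October (31), November (30): 30 + 31 + 30 = 91 days.
December 1–25, 1990: 25 days.
Total: 24 + 91 + 25 = 140 days.
140 is a multiple of 7, so 7 August 1990 falls on the same weekday: Tuesday.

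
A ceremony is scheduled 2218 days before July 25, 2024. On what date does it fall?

June 29, 2018

Count 2218 days before July 25, 2024:
Day-of-year of June 29, 2018: 180.
Day-of-year of July 25, 2024: 207.
2018 has 365 days, so 365 − 180 = 185 days remain in 2018.
Full years: 2019: 365; 2020: 366; 2021: 365; 2022: 365; 2023: 365. Sum = 1826.
Total: 185 + 1826 + 207 = 2218 days.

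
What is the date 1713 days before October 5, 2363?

January 26, 2359

Count 1713 days before October 5, 2363:
January 26, 2359 → January 26, 2360: 365 days.
January 26, 2360 → January 26, 2361: 366 days (2360 is a leap year).
January 26, 2361 → January 26, 2362: 365 days.
January 26, 2362 → January 26, 2363: 365 days.
January 2363: 31 − 26 = 5 days remain.
Then February 2363 (28), March (31), April (30), May (31), June (30), July (31), August (31), September (30): 28 + 31 + 30 + 31 + 30 + 31 + 31 + 30 = 242 days.
October 1–5, 2363: 5 days.
Residual: 252 days.
Total: 1713 days.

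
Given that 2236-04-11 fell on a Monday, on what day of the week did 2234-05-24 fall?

Count forward from the earlier date (May 24, 2234) to the later (April 11, 2236):
May 2234: 31 − 24 = 7 days remain.
Then 22 full months totalling 670 days.
April 1–11, 2236: 11 days.
Total: 7 + 670 + 11 = 688 days.
688 mod 7 = 2, so 2 days before Monday is Saturday.

Saturday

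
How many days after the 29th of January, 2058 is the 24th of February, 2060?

Day-of-year of January 29, 2058: 29.
Day-of-year of February 24, 2060: 55.
2058 has 365 days, so 365 − 29 = 336 days remain in 2058.
Full years: 2059: 365. Sum = 365.
Total: 336 + 365 + 55 = 756 days.

756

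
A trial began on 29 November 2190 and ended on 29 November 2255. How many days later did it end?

23740

Day-of-year of November 29, 2190: 333.
Day-of-year of November 29, 2255: 333.
2190 has 365 days, so 365 − 333 = 32 days remain in 2190.
Full years 2191–2254: 49 common + 15 leap = 49×365 + 15×366 = 23375 days.
Total: 32 + 23375 + 333 = 23740 days.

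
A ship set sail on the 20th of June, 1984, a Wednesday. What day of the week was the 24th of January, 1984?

Tuesday

Count forward from the earlier date (January 24, 1984) to the later (June 20, 1984):
January 1984: 31 − 24 = 7 days remain.
Then February 1984 (29), March (31), April (30), May (31): 29 + 31 + 30 + 31 = 121 days.
June 1–20, 1984: 20 days.
Total: 7 + 121 + 20 = 148 days.
148 mod 7 = 1, so 1 day before Wednesday is Tuesday.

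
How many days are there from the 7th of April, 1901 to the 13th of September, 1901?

April 1901: 30 − 7 = 23 days remain.
Then May (31), June (30), July (31), August (31): 31 + 30 + 31 + 31 = 123 days.
September 1–13, 1901: 13 days.
Total: 23 + 123 + 13 = 159 days.

159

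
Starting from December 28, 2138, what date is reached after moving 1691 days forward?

August 15, 2143

Count 1691 days after December 28, 2138:
Day-of-year of December 28, 2138: 362.
Day-of-year of August 15, 2143: 227.
2138 has 365 days, so 365 − 362 = 3 days remain in 2138.
Full years: 2139: 365; 2140: 366; 2141: 365; 2142: 365. Sum = 1461.
Total: 3 + 1461 + 227 = 1691 days.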